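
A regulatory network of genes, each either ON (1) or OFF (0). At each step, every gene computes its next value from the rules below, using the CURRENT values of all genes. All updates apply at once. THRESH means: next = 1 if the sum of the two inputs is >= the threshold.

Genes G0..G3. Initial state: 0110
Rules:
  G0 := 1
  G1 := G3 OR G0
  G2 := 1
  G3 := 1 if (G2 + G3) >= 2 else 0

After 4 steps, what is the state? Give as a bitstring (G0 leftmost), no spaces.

Step 1: G0=1(const) G1=G3|G0=0|0=0 G2=1(const) G3=(1+0>=2)=0 -> 1010
Step 2: G0=1(const) G1=G3|G0=0|1=1 G2=1(const) G3=(1+0>=2)=0 -> 1110
Step 3: G0=1(const) G1=G3|G0=0|1=1 G2=1(const) G3=(1+0>=2)=0 -> 1110
Step 4: G0=1(const) G1=G3|G0=0|1=1 G2=1(const) G3=(1+0>=2)=0 -> 1110

1110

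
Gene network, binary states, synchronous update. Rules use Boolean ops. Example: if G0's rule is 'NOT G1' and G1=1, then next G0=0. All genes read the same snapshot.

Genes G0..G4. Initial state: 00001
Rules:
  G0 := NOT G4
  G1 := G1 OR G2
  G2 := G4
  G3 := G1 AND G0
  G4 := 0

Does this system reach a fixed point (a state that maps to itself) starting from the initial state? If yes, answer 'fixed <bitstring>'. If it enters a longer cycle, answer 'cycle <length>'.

Step 0: 00001
Step 1: G0=NOT G4=NOT 1=0 G1=G1|G2=0|0=0 G2=G4=1 G3=G1&G0=0&0=0 G4=0(const) -> 00100
Step 2: G0=NOT G4=NOT 0=1 G1=G1|G2=0|1=1 G2=G4=0 G3=G1&G0=0&0=0 G4=0(const) -> 11000
Step 3: G0=NOT G4=NOT 0=1 G1=G1|G2=1|0=1 G2=G4=0 G3=G1&G0=1&1=1 G4=0(const) -> 11010
Step 4: G0=NOT G4=NOT 0=1 G1=G1|G2=1|0=1 G2=G4=0 G3=G1&G0=1&1=1 G4=0(const) -> 11010
Fixed point reached at step 3: 11010

Answer: fixed 11010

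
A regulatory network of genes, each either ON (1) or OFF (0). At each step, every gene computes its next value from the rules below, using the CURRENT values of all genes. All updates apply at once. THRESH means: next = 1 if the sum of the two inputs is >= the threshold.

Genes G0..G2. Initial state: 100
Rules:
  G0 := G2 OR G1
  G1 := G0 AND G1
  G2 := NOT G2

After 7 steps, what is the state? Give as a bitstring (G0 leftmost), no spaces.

Step 1: G0=G2|G1=0|0=0 G1=G0&G1=1&0=0 G2=NOT G2=NOT 0=1 -> 001
Step 2: G0=G2|G1=1|0=1 G1=G0&G1=0&0=0 G2=NOT G2=NOT 1=0 -> 100
Step 3: G0=G2|G1=0|0=0 G1=G0&G1=1&0=0 G2=NOT G2=NOT 0=1 -> 001
Step 4: G0=G2|G1=1|0=1 G1=G0&G1=0&0=0 G2=NOT G2=NOT 1=0 -> 100
Step 5: G0=G2|G1=0|0=0 G1=G0&G1=1&0=0 G2=NOT G2=NOT 0=1 -> 001
Step 6: G0=G2|G1=1|0=1 G1=G0&G1=0&0=0 G2=NOT G2=NOT 1=0 -> 100
Step 7: G0=G2|G1=0|0=0 G1=G0&G1=1&0=0 G2=NOT G2=NOT 0=1 -> 001

001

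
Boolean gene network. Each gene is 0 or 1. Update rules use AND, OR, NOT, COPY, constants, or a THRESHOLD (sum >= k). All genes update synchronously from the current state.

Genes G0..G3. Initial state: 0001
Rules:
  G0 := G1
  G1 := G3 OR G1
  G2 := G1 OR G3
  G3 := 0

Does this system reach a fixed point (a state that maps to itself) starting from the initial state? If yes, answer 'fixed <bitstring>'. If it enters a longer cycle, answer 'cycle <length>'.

Step 0: 0001
Step 1: G0=G1=0 G1=G3|G1=1|0=1 G2=G1|G3=0|1=1 G3=0(const) -> 0110
Step 2: G0=G1=1 G1=G3|G1=0|1=1 G2=G1|G3=1|0=1 G3=0(const) -> 1110
Step 3: G0=G1=1 G1=G3|G1=0|1=1 G2=G1|G3=1|0=1 G3=0(const) -> 1110
Fixed point reached at step 2: 1110

Answer: fixed 1110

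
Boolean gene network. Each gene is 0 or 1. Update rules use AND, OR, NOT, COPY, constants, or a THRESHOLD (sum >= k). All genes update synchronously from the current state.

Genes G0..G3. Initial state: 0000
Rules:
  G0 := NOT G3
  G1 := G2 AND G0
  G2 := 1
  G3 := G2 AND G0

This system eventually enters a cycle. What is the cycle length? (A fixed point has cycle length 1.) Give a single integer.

Step 0: 0000
Step 1: G0=NOT G3=NOT 0=1 G1=G2&G0=0&0=0 G2=1(const) G3=G2&G0=0&0=0 -> 1010
Step 2: G0=NOT G3=NOT 0=1 G1=G2&G0=1&1=1 G2=1(const) G3=G2&G0=1&1=1 -> 1111
Step 3: G0=NOT G3=NOT 1=0 G1=G2&G0=1&1=1 G2=1(const) G3=G2&G0=1&1=1 -> 0111
Step 4: G0=NOT G3=NOT 1=0 G1=G2&G0=1&0=0 G2=1(const) G3=G2&G0=1&0=0 -> 0010
Step 5: G0=NOT G3=NOT 0=1 G1=G2&G0=1&0=0 G2=1(const) G3=G2&G0=1&0=0 -> 1010
State from step 5 equals state from step 1 -> cycle length 4

Answer: 4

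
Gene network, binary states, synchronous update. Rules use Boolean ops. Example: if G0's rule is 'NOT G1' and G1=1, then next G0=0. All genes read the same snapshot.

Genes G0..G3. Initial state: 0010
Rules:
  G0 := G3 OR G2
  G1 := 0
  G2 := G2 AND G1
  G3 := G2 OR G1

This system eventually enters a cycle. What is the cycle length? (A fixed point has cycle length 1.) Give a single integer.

Step 0: 0010
Step 1: G0=G3|G2=0|1=1 G1=0(const) G2=G2&G1=1&0=0 G3=G2|G1=1|0=1 -> 1001
Step 2: G0=G3|G2=1|0=1 G1=0(const) G2=G2&G1=0&0=0 G3=G2|G1=0|0=0 -> 1000
Step 3: G0=G3|G2=0|0=0 G1=0(const) G2=G2&G1=0&0=0 G3=G2|G1=0|0=0 -> 0000
Step 4: G0=G3|G2=0|0=0 G1=0(const) G2=G2&G1=0&0=0 G3=G2|G1=0|0=0 -> 0000
State from step 4 equals state from step 3 -> cycle length 1

Answer: 1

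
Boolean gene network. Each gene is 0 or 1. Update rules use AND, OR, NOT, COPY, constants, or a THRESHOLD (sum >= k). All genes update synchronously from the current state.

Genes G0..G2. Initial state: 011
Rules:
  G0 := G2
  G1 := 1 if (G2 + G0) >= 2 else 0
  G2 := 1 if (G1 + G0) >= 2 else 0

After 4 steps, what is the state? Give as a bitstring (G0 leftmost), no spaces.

Step 1: G0=G2=1 G1=(1+0>=2)=0 G2=(1+0>=2)=0 -> 100
Step 2: G0=G2=0 G1=(0+1>=2)=0 G2=(0+1>=2)=0 -> 000
Step 3: G0=G2=0 G1=(0+0>=2)=0 G2=(0+0>=2)=0 -> 000
Step 4: G0=G2=0 G1=(0+0>=2)=0 G2=(0+0>=2)=0 -> 000

000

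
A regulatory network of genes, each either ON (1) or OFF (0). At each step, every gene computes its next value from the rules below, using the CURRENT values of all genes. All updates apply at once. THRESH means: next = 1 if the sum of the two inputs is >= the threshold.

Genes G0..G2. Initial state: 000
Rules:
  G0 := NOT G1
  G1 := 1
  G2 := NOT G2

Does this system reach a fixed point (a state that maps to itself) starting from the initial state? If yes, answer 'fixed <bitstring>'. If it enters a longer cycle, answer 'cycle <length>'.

Step 0: 000
Step 1: G0=NOT G1=NOT 0=1 G1=1(const) G2=NOT G2=NOT 0=1 -> 111
Step 2: G0=NOT G1=NOT 1=0 G1=1(const) G2=NOT G2=NOT 1=0 -> 010
Step 3: G0=NOT G1=NOT 1=0 G1=1(const) G2=NOT G2=NOT 0=1 -> 011
Step 4: G0=NOT G1=NOT 1=0 G1=1(const) G2=NOT G2=NOT 1=0 -> 010
Cycle of length 2 starting at step 2 -> no fixed point

Answer: cycle 2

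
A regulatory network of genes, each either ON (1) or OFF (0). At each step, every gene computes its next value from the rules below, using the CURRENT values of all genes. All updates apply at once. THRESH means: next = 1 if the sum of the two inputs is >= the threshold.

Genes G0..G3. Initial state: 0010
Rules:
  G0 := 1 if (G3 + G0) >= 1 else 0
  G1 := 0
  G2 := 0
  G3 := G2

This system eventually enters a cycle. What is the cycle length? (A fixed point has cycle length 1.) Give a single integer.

Answer: 1

Derivation:
Step 0: 0010
Step 1: G0=(0+0>=1)=0 G1=0(const) G2=0(const) G3=G2=1 -> 0001
Step 2: G0=(1+0>=1)=1 G1=0(const) G2=0(const) G3=G2=0 -> 1000
Step 3: G0=(0+1>=1)=1 G1=0(const) G2=0(const) G3=G2=0 -> 1000
State from step 3 equals state from step 2 -> cycle length 1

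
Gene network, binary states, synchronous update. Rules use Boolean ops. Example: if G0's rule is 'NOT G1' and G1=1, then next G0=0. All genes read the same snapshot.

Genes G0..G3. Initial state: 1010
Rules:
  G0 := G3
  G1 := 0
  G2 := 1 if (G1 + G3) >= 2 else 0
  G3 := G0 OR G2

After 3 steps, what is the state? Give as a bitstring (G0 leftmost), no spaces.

Step 1: G0=G3=0 G1=0(const) G2=(0+0>=2)=0 G3=G0|G2=1|1=1 -> 0001
Step 2: G0=G3=1 G1=0(const) G2=(0+1>=2)=0 G3=G0|G2=0|0=0 -> 1000
Step 3: G0=G3=0 G1=0(const) G2=(0+0>=2)=0 G3=G0|G2=1|0=1 -> 0001

0001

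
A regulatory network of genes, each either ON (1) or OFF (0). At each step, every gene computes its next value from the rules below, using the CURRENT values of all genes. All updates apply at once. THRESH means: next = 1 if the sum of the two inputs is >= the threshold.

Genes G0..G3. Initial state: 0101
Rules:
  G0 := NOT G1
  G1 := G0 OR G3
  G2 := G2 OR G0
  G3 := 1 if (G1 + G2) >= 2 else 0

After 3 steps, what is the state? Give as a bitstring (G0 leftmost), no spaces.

Step 1: G0=NOT G1=NOT 1=0 G1=G0|G3=0|1=1 G2=G2|G0=0|0=0 G3=(1+0>=2)=0 -> 0100
Step 2: G0=NOT G1=NOT 1=0 G1=G0|G3=0|0=0 G2=G2|G0=0|0=0 G3=(1+0>=2)=0 -> 0000
Step 3: G0=NOT G1=NOT 0=1 G1=G0|G3=0|0=0 G2=G2|G0=0|0=0 G3=(0+0>=2)=0 -> 1000

1000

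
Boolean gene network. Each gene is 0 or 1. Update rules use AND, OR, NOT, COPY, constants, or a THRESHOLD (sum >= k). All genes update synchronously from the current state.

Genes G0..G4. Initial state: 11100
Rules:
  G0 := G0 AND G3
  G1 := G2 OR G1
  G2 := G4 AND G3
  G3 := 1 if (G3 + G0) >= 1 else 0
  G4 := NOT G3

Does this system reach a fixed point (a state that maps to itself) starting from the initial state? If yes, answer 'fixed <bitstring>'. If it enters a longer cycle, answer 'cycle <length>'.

Answer: fixed 01010

Derivation:
Step 0: 11100
Step 1: G0=G0&G3=1&0=0 G1=G2|G1=1|1=1 G2=G4&G3=0&0=0 G3=(0+1>=1)=1 G4=NOT G3=NOT 0=1 -> 01011
Step 2: G0=G0&G3=0&1=0 G1=G2|G1=0|1=1 G2=G4&G3=1&1=1 G3=(1+0>=1)=1 G4=NOT G3=NOT 1=0 -> 01110
Step 3: G0=G0&G3=0&1=0 G1=G2|G1=1|1=1 G2=G4&G3=0&1=0 G3=(1+0>=1)=1 G4=NOT G3=NOT 1=0 -> 01010
Step 4: G0=G0&G3=0&1=0 G1=G2|G1=0|1=1 G2=G4&G3=0&1=0 G3=(1+0>=1)=1 G4=NOT G3=NOT 1=0 -> 01010
Fixed point reached at step 3: 01010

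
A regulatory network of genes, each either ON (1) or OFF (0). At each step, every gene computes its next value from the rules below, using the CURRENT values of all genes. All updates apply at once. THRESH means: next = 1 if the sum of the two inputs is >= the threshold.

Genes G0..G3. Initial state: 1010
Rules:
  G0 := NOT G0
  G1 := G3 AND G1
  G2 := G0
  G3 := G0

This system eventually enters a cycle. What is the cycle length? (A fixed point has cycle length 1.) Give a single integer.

Step 0: 1010
Step 1: G0=NOT G0=NOT 1=0 G1=G3&G1=0&0=0 G2=G0=1 G3=G0=1 -> 0011
Step 2: G0=NOT G0=NOT 0=1 G1=G3&G1=1&0=0 G2=G0=0 G3=G0=0 -> 1000
Step 3: G0=NOT G0=NOT 1=0 G1=G3&G1=0&0=0 G2=G0=1 G3=G0=1 -> 0011
State from step 3 equals state from step 1 -> cycle length 2

Answer: 2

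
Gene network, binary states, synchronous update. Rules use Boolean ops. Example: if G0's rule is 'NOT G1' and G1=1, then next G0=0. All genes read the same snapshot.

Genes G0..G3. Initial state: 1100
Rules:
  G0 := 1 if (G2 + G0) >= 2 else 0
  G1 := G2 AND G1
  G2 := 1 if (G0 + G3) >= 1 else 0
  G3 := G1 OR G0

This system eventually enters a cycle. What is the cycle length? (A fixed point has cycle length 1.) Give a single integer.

Step 0: 1100
Step 1: G0=(0+1>=2)=0 G1=G2&G1=0&1=0 G2=(1+0>=1)=1 G3=G1|G0=1|1=1 -> 0011
Step 2: G0=(1+0>=2)=0 G1=G2&G1=1&0=0 G2=(0+1>=1)=1 G3=G1|G0=0|0=0 -> 0010
Step 3: G0=(1+0>=2)=0 G1=G2&G1=1&0=0 G2=(0+0>=1)=0 G3=G1|G0=0|0=0 -> 0000
Step 4: G0=(0+0>=2)=0 G1=G2&G1=0&0=0 G2=(0+0>=1)=0 G3=G1|G0=0|0=0 -> 0000
State from step 4 equals state from step 3 -> cycle length 1

Answer: 1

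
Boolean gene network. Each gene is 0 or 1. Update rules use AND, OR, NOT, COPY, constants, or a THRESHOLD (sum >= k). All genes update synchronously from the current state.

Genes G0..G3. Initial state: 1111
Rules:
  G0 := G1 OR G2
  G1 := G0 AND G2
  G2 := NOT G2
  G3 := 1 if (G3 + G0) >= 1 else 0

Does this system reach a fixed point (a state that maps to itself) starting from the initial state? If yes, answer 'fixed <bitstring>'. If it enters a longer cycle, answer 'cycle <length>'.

Answer: cycle 2

Derivation:
Step 0: 1111
Step 1: G0=G1|G2=1|1=1 G1=G0&G2=1&1=1 G2=NOT G2=NOT 1=0 G3=(1+1>=1)=1 -> 1101
Step 2: G0=G1|G2=1|0=1 G1=G0&G2=1&0=0 G2=NOT G2=NOT 0=1 G3=(1+1>=1)=1 -> 1011
Step 3: G0=G1|G2=0|1=1 G1=G0&G2=1&1=1 G2=NOT G2=NOT 1=0 G3=(1+1>=1)=1 -> 1101
Cycle of length 2 starting at step 1 -> no fixed point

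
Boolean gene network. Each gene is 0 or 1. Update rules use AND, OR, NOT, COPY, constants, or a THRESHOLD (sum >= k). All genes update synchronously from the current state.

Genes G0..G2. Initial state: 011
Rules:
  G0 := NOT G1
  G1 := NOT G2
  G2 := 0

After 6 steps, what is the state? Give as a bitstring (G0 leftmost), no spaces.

Step 1: G0=NOT G1=NOT 1=0 G1=NOT G2=NOT 1=0 G2=0(const) -> 000
Step 2: G0=NOT G1=NOT 0=1 G1=NOT G2=NOT 0=1 G2=0(const) -> 110
Step 3: G0=NOT G1=NOT 1=0 G1=NOT G2=NOT 0=1 G2=0(const) -> 010
Step 4: G0=NOT G1=NOT 1=0 G1=NOT G2=NOT 0=1 G2=0(const) -> 010
Step 5: G0=NOT G1=NOT 1=0 G1=NOT G2=NOT 0=1 G2=0(const) -> 010
Step 6: G0=NOT G1=NOT 1=0 G1=NOT G2=NOT 0=1 G2=0(const) -> 010

010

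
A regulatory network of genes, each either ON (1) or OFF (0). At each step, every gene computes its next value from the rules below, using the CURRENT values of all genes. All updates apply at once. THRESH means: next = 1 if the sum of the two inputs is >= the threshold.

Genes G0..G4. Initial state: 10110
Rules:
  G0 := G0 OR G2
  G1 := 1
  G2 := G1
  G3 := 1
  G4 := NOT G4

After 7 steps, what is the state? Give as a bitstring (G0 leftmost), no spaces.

Step 1: G0=G0|G2=1|1=1 G1=1(const) G2=G1=0 G3=1(const) G4=NOT G4=NOT 0=1 -> 11011
Step 2: G0=G0|G2=1|0=1 G1=1(const) G2=G1=1 G3=1(const) G4=NOT G4=NOT 1=0 -> 11110
Step 3: G0=G0|G2=1|1=1 G1=1(const) G2=G1=1 G3=1(const) G4=NOT G4=NOT 0=1 -> 11111
Step 4: G0=G0|G2=1|1=1 G1=1(const) G2=G1=1 G3=1(const) G4=NOT G4=NOT 1=0 -> 11110
Step 5: G0=G0|G2=1|1=1 G1=1(const) G2=G1=1 G3=1(const) G4=NOT G4=NOT 0=1 -> 11111
Step 6: G0=G0|G2=1|1=1 G1=1(const) G2=G1=1 G3=1(const) G4=NOT G4=NOT 1=0 -> 11110
Step 7: G0=G0|G2=1|1=1 G1=1(const) G2=G1=1 G3=1(const) G4=NOT G4=NOT 0=1 -> 11111

11111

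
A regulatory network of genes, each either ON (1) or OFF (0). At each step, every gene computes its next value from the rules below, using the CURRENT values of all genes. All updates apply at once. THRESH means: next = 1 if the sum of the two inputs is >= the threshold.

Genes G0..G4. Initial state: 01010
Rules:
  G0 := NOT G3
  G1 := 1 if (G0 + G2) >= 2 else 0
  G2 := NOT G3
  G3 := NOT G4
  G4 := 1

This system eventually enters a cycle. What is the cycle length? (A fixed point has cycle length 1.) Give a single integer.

Answer: 1

Derivation:
Step 0: 01010
Step 1: G0=NOT G3=NOT 1=0 G1=(0+0>=2)=0 G2=NOT G3=NOT 1=0 G3=NOT G4=NOT 0=1 G4=1(const) -> 00011
Step 2: G0=NOT G3=NOT 1=0 G1=(0+0>=2)=0 G2=NOT G3=NOT 1=0 G3=NOT G4=NOT 1=0 G4=1(const) -> 00001
Step 3: G0=NOT G3=NOT 0=1 G1=(0+0>=2)=0 G2=NOT G3=NOT 0=1 G3=NOT G4=NOT 1=0 G4=1(const) -> 10101
Step 4: G0=NOT G3=NOT 0=1 G1=(1+1>=2)=1 G2=NOT G3=NOT 0=1 G3=NOT G4=NOT 1=0 G4=1(const) -> 11101
Step 5: G0=NOT G3=NOT 0=1 G1=(1+1>=2)=1 G2=NOT G3=NOT 0=1 G3=NOT G4=NOT 1=0 G4=1(const) -> 11101
State from step 5 equals state from step 4 -> cycle length 1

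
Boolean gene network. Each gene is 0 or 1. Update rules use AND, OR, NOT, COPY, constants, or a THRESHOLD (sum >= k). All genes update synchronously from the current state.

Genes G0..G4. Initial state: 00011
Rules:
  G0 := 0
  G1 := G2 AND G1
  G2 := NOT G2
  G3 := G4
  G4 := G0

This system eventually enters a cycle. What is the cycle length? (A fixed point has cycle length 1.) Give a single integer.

Step 0: 00011
Step 1: G0=0(const) G1=G2&G1=0&0=0 G2=NOT G2=NOT 0=1 G3=G4=1 G4=G0=0 -> 00110
Step 2: G0=0(const) G1=G2&G1=1&0=0 G2=NOT G2=NOT 1=0 G3=G4=0 G4=G0=0 -> 00000
Step 3: G0=0(const) G1=G2&G1=0&0=0 G2=NOT G2=NOT 0=1 G3=G4=0 G4=G0=0 -> 00100
Step 4: G0=0(const) G1=G2&G1=1&0=0 G2=NOT G2=NOT 1=0 G3=G4=0 G4=G0=0 -> 00000
State from step 4 equals state from step 2 -> cycle length 2

Answer: 2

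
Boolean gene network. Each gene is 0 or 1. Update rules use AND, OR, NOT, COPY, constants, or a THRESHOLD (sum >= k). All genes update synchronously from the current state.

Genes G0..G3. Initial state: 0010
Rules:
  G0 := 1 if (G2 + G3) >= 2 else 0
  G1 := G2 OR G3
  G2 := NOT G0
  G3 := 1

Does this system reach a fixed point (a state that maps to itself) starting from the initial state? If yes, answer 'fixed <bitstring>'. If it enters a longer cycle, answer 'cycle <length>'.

Step 0: 0010
Step 1: G0=(1+0>=2)=0 G1=G2|G3=1|0=1 G2=NOT G0=NOT 0=1 G3=1(const) -> 0111
Step 2: G0=(1+1>=2)=1 G1=G2|G3=1|1=1 G2=NOT G0=NOT 0=1 G3=1(const) -> 1111
Step 3: G0=(1+1>=2)=1 G1=G2|G3=1|1=1 G2=NOT G0=NOT 1=0 G3=1(const) -> 1101
Step 4: G0=(0+1>=2)=0 G1=G2|G3=0|1=1 G2=NOT G0=NOT 1=0 G3=1(const) -> 0101
Step 5: G0=(0+1>=2)=0 G1=G2|G3=0|1=1 G2=NOT G0=NOT 0=1 G3=1(const) -> 0111
Cycle of length 4 starting at step 1 -> no fixed point

Answer: cycle 4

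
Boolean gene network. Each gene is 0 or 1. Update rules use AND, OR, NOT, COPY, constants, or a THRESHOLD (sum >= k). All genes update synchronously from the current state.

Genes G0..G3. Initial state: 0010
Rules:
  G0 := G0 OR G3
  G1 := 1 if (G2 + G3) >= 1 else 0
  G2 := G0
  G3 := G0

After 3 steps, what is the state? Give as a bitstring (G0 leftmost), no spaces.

Step 1: G0=G0|G3=0|0=0 G1=(1+0>=1)=1 G2=G0=0 G3=G0=0 -> 0100
Step 2: G0=G0|G3=0|0=0 G1=(0+0>=1)=0 G2=G0=0 G3=G0=0 -> 0000
Step 3: G0=G0|G3=0|0=0 G1=(0+0>=1)=0 G2=G0=0 G3=G0=0 -> 0000

0000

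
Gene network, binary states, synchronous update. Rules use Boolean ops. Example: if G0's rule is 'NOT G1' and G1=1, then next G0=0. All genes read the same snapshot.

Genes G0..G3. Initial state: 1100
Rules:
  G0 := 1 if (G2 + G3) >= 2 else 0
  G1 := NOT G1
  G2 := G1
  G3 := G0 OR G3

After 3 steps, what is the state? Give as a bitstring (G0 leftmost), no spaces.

Step 1: G0=(0+0>=2)=0 G1=NOT G1=NOT 1=0 G2=G1=1 G3=G0|G3=1|0=1 -> 0011
Step 2: G0=(1+1>=2)=1 G1=NOT G1=NOT 0=1 G2=G1=0 G3=G0|G3=0|1=1 -> 1101
Step 3: G0=(0+1>=2)=0 G1=NOT G1=NOT 1=0 G2=G1=1 G3=G0|G3=1|1=1 -> 0011

0011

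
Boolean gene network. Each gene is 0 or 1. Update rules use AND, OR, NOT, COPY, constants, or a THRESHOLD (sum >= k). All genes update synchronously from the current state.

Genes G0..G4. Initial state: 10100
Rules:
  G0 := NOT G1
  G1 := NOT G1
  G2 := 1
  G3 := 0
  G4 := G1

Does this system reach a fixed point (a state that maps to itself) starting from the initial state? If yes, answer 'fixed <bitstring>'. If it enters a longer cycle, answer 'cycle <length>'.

Answer: cycle 2

Derivation:
Step 0: 10100
Step 1: G0=NOT G1=NOT 0=1 G1=NOT G1=NOT 0=1 G2=1(const) G3=0(const) G4=G1=0 -> 11100
Step 2: G0=NOT G1=NOT 1=0 G1=NOT G1=NOT 1=0 G2=1(const) G3=0(const) G4=G1=1 -> 00101
Step 3: G0=NOT G1=NOT 0=1 G1=NOT G1=NOT 0=1 G2=1(const) G3=0(const) G4=G1=0 -> 11100
Cycle of length 2 starting at step 1 -> no fixed point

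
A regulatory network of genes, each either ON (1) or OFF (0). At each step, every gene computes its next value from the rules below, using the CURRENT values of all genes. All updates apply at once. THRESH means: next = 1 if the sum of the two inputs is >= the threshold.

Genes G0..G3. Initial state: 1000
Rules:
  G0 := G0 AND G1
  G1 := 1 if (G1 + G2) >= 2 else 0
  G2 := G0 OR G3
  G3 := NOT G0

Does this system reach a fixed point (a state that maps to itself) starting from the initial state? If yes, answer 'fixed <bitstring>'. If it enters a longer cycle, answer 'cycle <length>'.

Answer: fixed 0011

Derivation:
Step 0: 1000
Step 1: G0=G0&G1=1&0=0 G1=(0+0>=2)=0 G2=G0|G3=1|0=1 G3=NOT G0=NOT 1=0 -> 0010
Step 2: G0=G0&G1=0&0=0 G1=(0+1>=2)=0 G2=G0|G3=0|0=0 G3=NOT G0=NOT 0=1 -> 0001
Step 3: G0=G0&G1=0&0=0 G1=(0+0>=2)=0 G2=G0|G3=0|1=1 G3=NOT G0=NOT 0=1 -> 0011
Step 4: G0=G0&G1=0&0=0 G1=(0+1>=2)=0 G2=G0|G3=0|1=1 G3=NOT G0=NOT 0=1 -> 0011
Fixed point reached at step 3: 0011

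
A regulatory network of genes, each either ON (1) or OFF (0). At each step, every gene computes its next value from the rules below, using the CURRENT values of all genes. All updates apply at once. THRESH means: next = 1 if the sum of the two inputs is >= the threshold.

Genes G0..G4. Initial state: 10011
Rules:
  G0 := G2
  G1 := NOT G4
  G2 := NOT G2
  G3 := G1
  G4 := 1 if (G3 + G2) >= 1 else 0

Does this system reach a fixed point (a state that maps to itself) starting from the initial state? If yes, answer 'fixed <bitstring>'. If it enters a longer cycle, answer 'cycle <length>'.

Answer: cycle 2

Derivation:
Step 0: 10011
Step 1: G0=G2=0 G1=NOT G4=NOT 1=0 G2=NOT G2=NOT 0=1 G3=G1=0 G4=(1+0>=1)=1 -> 00101
Step 2: G0=G2=1 G1=NOT G4=NOT 1=0 G2=NOT G2=NOT 1=0 G3=G1=0 G4=(0+1>=1)=1 -> 10001
Step 3: G0=G2=0 G1=NOT G4=NOT 1=0 G2=NOT G2=NOT 0=1 G3=G1=0 G4=(0+0>=1)=0 -> 00100
Step 4: G0=G2=1 G1=NOT G4=NOT 0=1 G2=NOT G2=NOT 1=0 G3=G1=0 G4=(0+1>=1)=1 -> 11001
Step 5: G0=G2=0 G1=NOT G4=NOT 1=0 G2=NOT G2=NOT 0=1 G3=G1=1 G4=(0+0>=1)=0 -> 00110
Step 6: G0=G2=1 G1=NOT G4=NOT 0=1 G2=NOT G2=NOT 1=0 G3=G1=0 G4=(1+1>=1)=1 -> 11001
Cycle of length 2 starting at step 4 -> no fixed point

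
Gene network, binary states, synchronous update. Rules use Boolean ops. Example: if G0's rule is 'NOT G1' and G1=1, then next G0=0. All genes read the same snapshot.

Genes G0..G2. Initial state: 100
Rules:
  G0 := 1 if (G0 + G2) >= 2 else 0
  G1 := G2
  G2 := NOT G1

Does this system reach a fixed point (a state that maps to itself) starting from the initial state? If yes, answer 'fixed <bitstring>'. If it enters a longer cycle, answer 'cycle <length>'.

Answer: cycle 4

Derivation:
Step 0: 100
Step 1: G0=(1+0>=2)=0 G1=G2=0 G2=NOT G1=NOT 0=1 -> 001
Step 2: G0=(0+1>=2)=0 G1=G2=1 G2=NOT G1=NOT 0=1 -> 011
Step 3: G0=(0+1>=2)=0 G1=G2=1 G2=NOT G1=NOT 1=0 -> 010
Step 4: G0=(0+0>=2)=0 G1=G2=0 G2=NOT G1=NOT 1=0 -> 000
Step 5: G0=(0+0>=2)=0 G1=G2=0 G2=NOT G1=NOT 0=1 -> 001
Cycle of length 4 starting at step 1 -> no fixed point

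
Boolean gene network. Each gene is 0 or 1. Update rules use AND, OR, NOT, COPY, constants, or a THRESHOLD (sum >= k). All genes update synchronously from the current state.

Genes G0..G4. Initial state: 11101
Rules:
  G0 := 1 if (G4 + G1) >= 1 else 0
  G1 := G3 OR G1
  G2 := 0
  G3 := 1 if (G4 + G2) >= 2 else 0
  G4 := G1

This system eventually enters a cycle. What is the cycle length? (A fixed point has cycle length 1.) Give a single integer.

Answer: 1

Derivation:
Step 0: 11101
Step 1: G0=(1+1>=1)=1 G1=G3|G1=0|1=1 G2=0(const) G3=(1+1>=2)=1 G4=G1=1 -> 11011
Step 2: G0=(1+1>=1)=1 G1=G3|G1=1|1=1 G2=0(const) G3=(1+0>=2)=0 G4=G1=1 -> 11001
Step 3: G0=(1+1>=1)=1 G1=G3|G1=0|1=1 G2=0(const) G3=(1+0>=2)=0 G4=G1=1 -> 11001
State from step 3 equals state from step 2 -> cycle length 1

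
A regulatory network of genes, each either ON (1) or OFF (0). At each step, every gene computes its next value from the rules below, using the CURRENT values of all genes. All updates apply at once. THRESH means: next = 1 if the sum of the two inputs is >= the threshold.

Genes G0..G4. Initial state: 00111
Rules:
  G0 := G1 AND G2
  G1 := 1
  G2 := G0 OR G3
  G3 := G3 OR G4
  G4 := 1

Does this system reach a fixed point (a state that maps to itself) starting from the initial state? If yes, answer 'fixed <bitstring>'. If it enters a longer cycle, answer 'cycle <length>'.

Answer: fixed 11111

Derivation:
Step 0: 00111
Step 1: G0=G1&G2=0&1=0 G1=1(const) G2=G0|G3=0|1=1 G3=G3|G4=1|1=1 G4=1(const) -> 01111
Step 2: G0=G1&G2=1&1=1 G1=1(const) G2=G0|G3=0|1=1 G3=G3|G4=1|1=1 G4=1(const) -> 11111
Step 3: G0=G1&G2=1&1=1 G1=1(const) G2=G0|G3=1|1=1 G3=G3|G4=1|1=1 G4=1(const) -> 11111
Fixed point reached at step 2: 11111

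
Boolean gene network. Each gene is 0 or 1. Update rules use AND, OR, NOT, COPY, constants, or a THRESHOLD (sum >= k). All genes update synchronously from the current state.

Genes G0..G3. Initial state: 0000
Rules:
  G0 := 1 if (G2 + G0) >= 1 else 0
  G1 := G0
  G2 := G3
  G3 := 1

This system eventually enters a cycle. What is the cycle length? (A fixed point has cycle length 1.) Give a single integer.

Answer: 1

Derivation:
Step 0: 0000
Step 1: G0=(0+0>=1)=0 G1=G0=0 G2=G3=0 G3=1(const) -> 0001
Step 2: G0=(0+0>=1)=0 G1=G0=0 G2=G3=1 G3=1(const) -> 0011
Step 3: G0=(1+0>=1)=1 G1=G0=0 G2=G3=1 G3=1(const) -> 1011
Step 4: G0=(1+1>=1)=1 G1=G0=1 G2=G3=1 G3=1(const) -> 1111
Step 5: G0=(1+1>=1)=1 G1=G0=1 G2=G3=1 G3=1(const) -> 1111
State from step 5 equals state from step 4 -> cycle length 1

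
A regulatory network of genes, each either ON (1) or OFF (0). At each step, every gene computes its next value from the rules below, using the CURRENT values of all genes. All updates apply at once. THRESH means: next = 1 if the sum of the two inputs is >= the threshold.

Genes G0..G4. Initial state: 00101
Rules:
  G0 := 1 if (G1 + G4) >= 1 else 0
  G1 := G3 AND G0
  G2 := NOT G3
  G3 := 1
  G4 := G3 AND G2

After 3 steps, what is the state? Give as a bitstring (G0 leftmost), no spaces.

Step 1: G0=(0+1>=1)=1 G1=G3&G0=0&0=0 G2=NOT G3=NOT 0=1 G3=1(const) G4=G3&G2=0&1=0 -> 10110
Step 2: G0=(0+0>=1)=0 G1=G3&G0=1&1=1 G2=NOT G3=NOT 1=0 G3=1(const) G4=G3&G2=1&1=1 -> 01011
Step 3: G0=(1+1>=1)=1 G1=G3&G0=1&0=0 G2=NOT G3=NOT 1=0 G3=1(const) G4=G3&G2=1&0=0 -> 10010

10010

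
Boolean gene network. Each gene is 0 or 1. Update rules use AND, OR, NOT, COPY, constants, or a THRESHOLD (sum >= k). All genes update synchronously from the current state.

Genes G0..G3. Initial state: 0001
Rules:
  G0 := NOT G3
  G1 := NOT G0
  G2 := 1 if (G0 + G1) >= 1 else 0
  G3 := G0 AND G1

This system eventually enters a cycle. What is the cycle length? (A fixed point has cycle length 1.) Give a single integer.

Step 0: 0001
Step 1: G0=NOT G3=NOT 1=0 G1=NOT G0=NOT 0=1 G2=(0+0>=1)=0 G3=G0&G1=0&0=0 -> 0100
Step 2: G0=NOT G3=NOT 0=1 G1=NOT G0=NOT 0=1 G2=(0+1>=1)=1 G3=G0&G1=0&1=0 -> 1110
Step 3: G0=NOT G3=NOT 0=1 G1=NOT G0=NOT 1=0 G2=(1+1>=1)=1 G3=G0&G1=1&1=1 -> 1011
Step 4: G0=NOT G3=NOT 1=0 G1=NOT G0=NOT 1=0 G2=(1+0>=1)=1 G3=G0&G1=1&0=0 -> 0010
Step 5: G0=NOT G3=NOT 0=1 G1=NOT G0=NOT 0=1 G2=(0+0>=1)=0 G3=G0&G1=0&0=0 -> 1100
Step 6: G0=NOT G3=NOT 0=1 G1=NOT G0=NOT 1=0 G2=(1+1>=1)=1 G3=G0&G1=1&1=1 -> 1011
State from step 6 equals state from step 3 -> cycle length 3

Answer: 3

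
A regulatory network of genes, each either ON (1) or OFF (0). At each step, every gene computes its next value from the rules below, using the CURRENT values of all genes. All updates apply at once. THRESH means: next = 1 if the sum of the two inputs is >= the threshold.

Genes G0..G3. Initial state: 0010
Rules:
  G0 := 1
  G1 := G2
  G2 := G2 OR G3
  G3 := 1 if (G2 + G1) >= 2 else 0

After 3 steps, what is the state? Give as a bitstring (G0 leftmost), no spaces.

Step 1: G0=1(const) G1=G2=1 G2=G2|G3=1|0=1 G3=(1+0>=2)=0 -> 1110
Step 2: G0=1(const) G1=G2=1 G2=G2|G3=1|0=1 G3=(1+1>=2)=1 -> 1111
Step 3: G0=1(const) G1=G2=1 G2=G2|G3=1|1=1 G3=(1+1>=2)=1 -> 1111

1111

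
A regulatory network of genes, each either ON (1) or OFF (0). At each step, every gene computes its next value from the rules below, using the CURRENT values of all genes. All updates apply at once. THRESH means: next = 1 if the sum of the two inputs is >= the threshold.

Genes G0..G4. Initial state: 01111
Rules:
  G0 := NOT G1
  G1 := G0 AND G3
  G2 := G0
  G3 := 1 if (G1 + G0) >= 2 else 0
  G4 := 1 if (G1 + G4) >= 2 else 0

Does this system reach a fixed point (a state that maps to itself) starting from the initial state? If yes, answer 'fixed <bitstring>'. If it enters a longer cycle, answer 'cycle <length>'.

Step 0: 01111
Step 1: G0=NOT G1=NOT 1=0 G1=G0&G3=0&1=0 G2=G0=0 G3=(1+0>=2)=0 G4=(1+1>=2)=1 -> 00001
Step 2: G0=NOT G1=NOT 0=1 G1=G0&G3=0&0=0 G2=G0=0 G3=(0+0>=2)=0 G4=(0+1>=2)=0 -> 10000
Step 3: G0=NOT G1=NOT 0=1 G1=G0&G3=1&0=0 G2=G0=1 G3=(0+1>=2)=0 G4=(0+0>=2)=0 -> 10100
Step 4: G0=NOT G1=NOT 0=1 G1=G0&G3=1&0=0 G2=G0=1 G3=(0+1>=2)=0 G4=(0+0>=2)=0 -> 10100
Fixed point reached at step 3: 10100

Answer: fixed 10100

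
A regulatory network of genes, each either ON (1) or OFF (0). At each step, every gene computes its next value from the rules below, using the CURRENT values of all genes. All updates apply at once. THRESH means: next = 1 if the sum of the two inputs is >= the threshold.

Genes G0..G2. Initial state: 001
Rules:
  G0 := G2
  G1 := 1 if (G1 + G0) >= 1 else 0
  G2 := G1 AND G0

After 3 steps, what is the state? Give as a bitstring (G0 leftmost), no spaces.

Step 1: G0=G2=1 G1=(0+0>=1)=0 G2=G1&G0=0&0=0 -> 100
Step 2: G0=G2=0 G1=(0+1>=1)=1 G2=G1&G0=0&1=0 -> 010
Step 3: G0=G2=0 G1=(1+0>=1)=1 G2=G1&G0=1&0=0 -> 010

010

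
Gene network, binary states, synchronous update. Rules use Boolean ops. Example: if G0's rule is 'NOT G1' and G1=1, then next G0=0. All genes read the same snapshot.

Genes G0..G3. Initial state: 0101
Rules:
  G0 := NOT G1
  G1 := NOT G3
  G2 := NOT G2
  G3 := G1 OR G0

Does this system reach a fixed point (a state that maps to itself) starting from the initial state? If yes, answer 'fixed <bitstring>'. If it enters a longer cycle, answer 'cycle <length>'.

Answer: cycle 6

Derivation:
Step 0: 0101
Step 1: G0=NOT G1=NOT 1=0 G1=NOT G3=NOT 1=0 G2=NOT G2=NOT 0=1 G3=G1|G0=1|0=1 -> 0011
Step 2: G0=NOT G1=NOT 0=1 G1=NOT G3=NOT 1=0 G2=NOT G2=NOT 1=0 G3=G1|G0=0|0=0 -> 1000
Step 3: G0=NOT G1=NOT 0=1 G1=NOT G3=NOT 0=1 G2=NOT G2=NOT 0=1 G3=G1|G0=0|1=1 -> 1111
Step 4: G0=NOT G1=NOT 1=0 G1=NOT G3=NOT 1=0 G2=NOT G2=NOT 1=0 G3=G1|G0=1|1=1 -> 0001
Step 5: G0=NOT G1=NOT 0=1 G1=NOT G3=NOT 1=0 G2=NOT G2=NOT 0=1 G3=G1|G0=0|0=0 -> 1010
Step 6: G0=NOT G1=NOT 0=1 G1=NOT G3=NOT 0=1 G2=NOT G2=NOT 1=0 G3=G1|G0=0|1=1 -> 1101
Step 7: G0=NOT G1=NOT 1=0 G1=NOT G3=NOT 1=0 G2=NOT G2=NOT 0=1 G3=G1|G0=1|1=1 -> 0011
Cycle of length 6 starting at step 1 -> no fixed point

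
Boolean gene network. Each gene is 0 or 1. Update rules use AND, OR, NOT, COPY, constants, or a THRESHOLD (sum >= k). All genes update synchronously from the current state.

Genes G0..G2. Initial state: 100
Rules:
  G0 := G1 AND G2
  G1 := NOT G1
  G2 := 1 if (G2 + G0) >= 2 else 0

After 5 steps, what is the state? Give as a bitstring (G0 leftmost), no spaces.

Step 1: G0=G1&G2=0&0=0 G1=NOT G1=NOT 0=1 G2=(0+1>=2)=0 -> 010
Step 2: G0=G1&G2=1&0=0 G1=NOT G1=NOT 1=0 G2=(0+0>=2)=0 -> 000
Step 3: G0=G1&G2=0&0=0 G1=NOT G1=NOT 0=1 G2=(0+0>=2)=0 -> 010
Step 4: G0=G1&G2=1&0=0 G1=NOT G1=NOT 1=0 G2=(0+0>=2)=0 -> 000
Step 5: G0=G1&G2=0&0=0 G1=NOT G1=NOT 0=1 G2=(0+0>=2)=0 -> 010

010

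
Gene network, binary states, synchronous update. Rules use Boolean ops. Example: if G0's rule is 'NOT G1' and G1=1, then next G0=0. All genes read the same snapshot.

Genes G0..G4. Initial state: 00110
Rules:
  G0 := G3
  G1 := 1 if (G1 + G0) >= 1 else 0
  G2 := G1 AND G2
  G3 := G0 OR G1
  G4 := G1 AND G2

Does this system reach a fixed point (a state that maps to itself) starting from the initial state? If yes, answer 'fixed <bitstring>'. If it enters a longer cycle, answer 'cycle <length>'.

Step 0: 00110
Step 1: G0=G3=1 G1=(0+0>=1)=0 G2=G1&G2=0&1=0 G3=G0|G1=0|0=0 G4=G1&G2=0&1=0 -> 10000
Step 2: G0=G3=0 G1=(0+1>=1)=1 G2=G1&G2=0&0=0 G3=G0|G1=1|0=1 G4=G1&G2=0&0=0 -> 01010
Step 3: G0=G3=1 G1=(1+0>=1)=1 G2=G1&G2=1&0=0 G3=G0|G1=0|1=1 G4=G1&G2=1&0=0 -> 11010
Step 4: G0=G3=1 G1=(1+1>=1)=1 G2=G1&G2=1&0=0 G3=G0|G1=1|1=1 G4=G1&G2=1&0=0 -> 11010
Fixed point reached at step 3: 11010

Answer: fixed 11010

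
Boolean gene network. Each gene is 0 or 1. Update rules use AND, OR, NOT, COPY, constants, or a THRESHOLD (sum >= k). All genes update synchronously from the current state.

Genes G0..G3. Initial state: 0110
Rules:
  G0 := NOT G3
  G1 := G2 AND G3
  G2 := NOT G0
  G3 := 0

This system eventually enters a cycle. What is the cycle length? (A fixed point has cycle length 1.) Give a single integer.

Answer: 1

Derivation:
Step 0: 0110
Step 1: G0=NOT G3=NOT 0=1 G1=G2&G3=1&0=0 G2=NOT G0=NOT 0=1 G3=0(const) -> 1010
Step 2: G0=NOT G3=NOT 0=1 G1=G2&G3=1&0=0 G2=NOT G0=NOT 1=0 G3=0(const) -> 1000
Step 3: G0=NOT G3=NOT 0=1 G1=G2&G3=0&0=0 G2=NOT G0=NOT 1=0 G3=0(const) -> 1000
State from step 3 equals state from step 2 -> cycle length 1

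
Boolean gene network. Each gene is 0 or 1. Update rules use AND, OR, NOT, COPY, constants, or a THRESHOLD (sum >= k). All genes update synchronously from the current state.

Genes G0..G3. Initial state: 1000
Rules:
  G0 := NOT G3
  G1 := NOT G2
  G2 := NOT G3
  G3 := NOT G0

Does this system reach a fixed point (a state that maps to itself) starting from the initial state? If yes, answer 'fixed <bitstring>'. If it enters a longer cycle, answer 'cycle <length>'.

Step 0: 1000
Step 1: G0=NOT G3=NOT 0=1 G1=NOT G2=NOT 0=1 G2=NOT G3=NOT 0=1 G3=NOT G0=NOT 1=0 -> 1110
Step 2: G0=NOT G3=NOT 0=1 G1=NOT G2=NOT 1=0 G2=NOT G3=NOT 0=1 G3=NOT G0=NOT 1=0 -> 1010
Step 3: G0=NOT G3=NOT 0=1 G1=NOT G2=NOT 1=0 G2=NOT G3=NOT 0=1 G3=NOT G0=NOT 1=0 -> 1010
Fixed point reached at step 2: 1010

Answer: fixed 1010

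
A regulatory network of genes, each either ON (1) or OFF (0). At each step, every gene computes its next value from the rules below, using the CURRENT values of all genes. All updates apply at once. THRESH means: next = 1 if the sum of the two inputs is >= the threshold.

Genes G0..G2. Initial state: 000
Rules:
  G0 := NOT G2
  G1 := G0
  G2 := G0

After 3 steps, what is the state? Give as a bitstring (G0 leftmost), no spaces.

Step 1: G0=NOT G2=NOT 0=1 G1=G0=0 G2=G0=0 -> 100
Step 2: G0=NOT G2=NOT 0=1 G1=G0=1 G2=G0=1 -> 111
Step 3: G0=NOT G2=NOT 1=0 G1=G0=1 G2=G0=1 -> 011

011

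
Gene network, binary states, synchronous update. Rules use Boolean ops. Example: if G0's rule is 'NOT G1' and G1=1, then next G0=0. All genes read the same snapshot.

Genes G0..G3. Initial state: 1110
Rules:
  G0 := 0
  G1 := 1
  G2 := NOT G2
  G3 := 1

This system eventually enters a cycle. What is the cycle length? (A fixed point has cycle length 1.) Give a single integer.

Step 0: 1110
Step 1: G0=0(const) G1=1(const) G2=NOT G2=NOT 1=0 G3=1(const) -> 0101
Step 2: G0=0(const) G1=1(const) G2=NOT G2=NOT 0=1 G3=1(const) -> 0111
Step 3: G0=0(const) G1=1(const) G2=NOT G2=NOT 1=0 G3=1(const) -> 0101
State from step 3 equals state from step 1 -> cycle length 2

Answer: 2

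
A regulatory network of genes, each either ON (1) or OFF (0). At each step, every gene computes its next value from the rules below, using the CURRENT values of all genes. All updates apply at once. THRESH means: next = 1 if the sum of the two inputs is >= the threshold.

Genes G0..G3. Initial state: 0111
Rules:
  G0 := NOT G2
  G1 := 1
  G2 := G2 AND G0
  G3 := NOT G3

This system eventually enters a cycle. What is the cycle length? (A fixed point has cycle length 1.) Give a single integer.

Step 0: 0111
Step 1: G0=NOT G2=NOT 1=0 G1=1(const) G2=G2&G0=1&0=0 G3=NOT G3=NOT 1=0 -> 0100
Step 2: G0=NOT G2=NOT 0=1 G1=1(const) G2=G2&G0=0&0=0 G3=NOT G3=NOT 0=1 -> 1101
Step 3: G0=NOT G2=NOT 0=1 G1=1(const) G2=G2&G0=0&1=0 G3=NOT G3=NOT 1=0 -> 1100
Step 4: G0=NOT G2=NOT 0=1 G1=1(const) G2=G2&G0=0&1=0 G3=NOT G3=NOT 0=1 -> 1101
State from step 4 equals state from step 2 -> cycle length 2

Answer: 2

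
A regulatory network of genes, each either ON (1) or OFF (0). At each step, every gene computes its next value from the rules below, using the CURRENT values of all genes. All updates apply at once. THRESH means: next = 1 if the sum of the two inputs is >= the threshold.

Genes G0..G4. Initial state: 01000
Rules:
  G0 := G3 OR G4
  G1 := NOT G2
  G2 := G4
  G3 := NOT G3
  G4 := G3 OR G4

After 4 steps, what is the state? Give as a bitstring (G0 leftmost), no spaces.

Step 1: G0=G3|G4=0|0=0 G1=NOT G2=NOT 0=1 G2=G4=0 G3=NOT G3=NOT 0=1 G4=G3|G4=0|0=0 -> 01010
Step 2: G0=G3|G4=1|0=1 G1=NOT G2=NOT 0=1 G2=G4=0 G3=NOT G3=NOT 1=0 G4=G3|G4=1|0=1 -> 11001
Step 3: G0=G3|G4=0|1=1 G1=NOT G2=NOT 0=1 G2=G4=1 G3=NOT G3=NOT 0=1 G4=G3|G4=0|1=1 -> 11111
Step 4: G0=G3|G4=1|1=1 G1=NOT G2=NOT 1=0 G2=G4=1 G3=NOT G3=NOT 1=0 G4=G3|G4=1|1=1 -> 10101

10101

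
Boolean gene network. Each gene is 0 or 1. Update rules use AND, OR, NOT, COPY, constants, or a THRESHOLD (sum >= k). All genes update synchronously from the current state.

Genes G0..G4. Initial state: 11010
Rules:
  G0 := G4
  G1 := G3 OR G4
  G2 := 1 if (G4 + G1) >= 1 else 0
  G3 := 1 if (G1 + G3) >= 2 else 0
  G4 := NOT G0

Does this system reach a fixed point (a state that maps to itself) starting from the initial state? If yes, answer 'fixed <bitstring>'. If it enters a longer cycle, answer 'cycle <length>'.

Answer: cycle 4

Derivation:
Step 0: 11010
Step 1: G0=G4=0 G1=G3|G4=1|0=1 G2=(0+1>=1)=1 G3=(1+1>=2)=1 G4=NOT G0=NOT 1=0 -> 01110
Step 2: G0=G4=0 G1=G3|G4=1|0=1 G2=(0+1>=1)=1 G3=(1+1>=2)=1 G4=NOT G0=NOT 0=1 -> 01111
Step 3: G0=G4=1 G1=G3|G4=1|1=1 G2=(1+1>=1)=1 G3=(1+1>=2)=1 G4=NOT G0=NOT 0=1 -> 11111
Step 4: G0=G4=1 G1=G3|G4=1|1=1 G2=(1+1>=1)=1 G3=(1+1>=2)=1 G4=NOT G0=NOT 1=0 -> 11110
Step 5: G0=G4=0 G1=G3|G4=1|0=1 G2=(0+1>=1)=1 G3=(1+1>=2)=1 G4=NOT G0=NOT 1=0 -> 01110
Cycle of length 4 starting at step 1 -> no fixed point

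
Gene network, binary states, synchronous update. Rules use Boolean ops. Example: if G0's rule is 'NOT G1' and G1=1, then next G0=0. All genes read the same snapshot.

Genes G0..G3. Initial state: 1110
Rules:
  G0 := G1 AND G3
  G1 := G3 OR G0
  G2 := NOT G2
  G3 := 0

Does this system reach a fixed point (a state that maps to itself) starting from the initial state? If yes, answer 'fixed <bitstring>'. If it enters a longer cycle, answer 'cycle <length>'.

Step 0: 1110
Step 1: G0=G1&G3=1&0=0 G1=G3|G0=0|1=1 G2=NOT G2=NOT 1=0 G3=0(const) -> 0100
Step 2: G0=G1&G3=1&0=0 G1=G3|G0=0|0=0 G2=NOT G2=NOT 0=1 G3=0(const) -> 0010
Step 3: G0=G1&G3=0&0=0 G1=G3|G0=0|0=0 G2=NOT G2=NOT 1=0 G3=0(const) -> 0000
Step 4: G0=G1&G3=0&0=0 G1=G3|G0=0|0=0 G2=NOT G2=NOT 0=1 G3=0(const) -> 0010
Cycle of length 2 starting at step 2 -> no fixed point

Answer: cycle 2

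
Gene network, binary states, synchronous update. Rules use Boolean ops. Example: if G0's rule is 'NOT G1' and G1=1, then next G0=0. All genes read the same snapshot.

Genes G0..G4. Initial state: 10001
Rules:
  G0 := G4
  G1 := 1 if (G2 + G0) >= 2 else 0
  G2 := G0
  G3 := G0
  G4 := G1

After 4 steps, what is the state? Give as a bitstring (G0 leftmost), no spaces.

Step 1: G0=G4=1 G1=(0+1>=2)=0 G2=G0=1 G3=G0=1 G4=G1=0 -> 10110
Step 2: G0=G4=0 G1=(1+1>=2)=1 G2=G0=1 G3=G0=1 G4=G1=0 -> 01110
Step 3: G0=G4=0 G1=(1+0>=2)=0 G2=G0=0 G3=G0=0 G4=G1=1 -> 00001
Step 4: G0=G4=1 G1=(0+0>=2)=0 G2=G0=0 G3=G0=0 G4=G1=0 -> 10000

10000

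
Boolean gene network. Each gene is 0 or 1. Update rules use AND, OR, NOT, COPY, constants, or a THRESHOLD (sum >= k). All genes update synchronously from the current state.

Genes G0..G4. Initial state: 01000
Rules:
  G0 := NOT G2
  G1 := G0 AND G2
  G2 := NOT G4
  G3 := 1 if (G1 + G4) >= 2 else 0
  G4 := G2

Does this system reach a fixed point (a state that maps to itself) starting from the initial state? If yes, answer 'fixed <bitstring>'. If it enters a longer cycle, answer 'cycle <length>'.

Answer: cycle 4

Derivation:
Step 0: 01000
Step 1: G0=NOT G2=NOT 0=1 G1=G0&G2=0&0=0 G2=NOT G4=NOT 0=1 G3=(1+0>=2)=0 G4=G2=0 -> 10100
Step 2: G0=NOT G2=NOT 1=0 G1=G0&G2=1&1=1 G2=NOT G4=NOT 0=1 G3=(0+0>=2)=0 G4=G2=1 -> 01101
Step 3: G0=NOT G2=NOT 1=0 G1=G0&G2=0&1=0 G2=NOT G4=NOT 1=0 G3=(1+1>=2)=1 G4=G2=1 -> 00011
Step 4: G0=NOT G2=NOT 0=1 G1=G0&G2=0&0=0 G2=NOT G4=NOT 1=0 G3=(0+1>=2)=0 G4=G2=0 -> 10000
Step 5: G0=NOT G2=NOT 0=1 G1=G0&G2=1&0=0 G2=NOT G4=NOT 0=1 G3=(0+0>=2)=0 G4=G2=0 -> 10100
Cycle of length 4 starting at step 1 -> no fixed point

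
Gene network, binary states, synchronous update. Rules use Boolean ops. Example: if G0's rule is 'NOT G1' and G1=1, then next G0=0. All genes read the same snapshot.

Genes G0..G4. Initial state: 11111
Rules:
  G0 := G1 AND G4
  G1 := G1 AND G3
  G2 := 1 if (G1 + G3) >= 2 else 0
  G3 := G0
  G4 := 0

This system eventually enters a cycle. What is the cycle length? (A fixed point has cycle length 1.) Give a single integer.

Step 0: 11111
Step 1: G0=G1&G4=1&1=1 G1=G1&G3=1&1=1 G2=(1+1>=2)=1 G3=G0=1 G4=0(const) -> 11110
Step 2: G0=G1&G4=1&0=0 G1=G1&G3=1&1=1 G2=(1+1>=2)=1 G3=G0=1 G4=0(const) -> 01110
Step 3: G0=G1&G4=1&0=0 G1=G1&G3=1&1=1 G2=(1+1>=2)=1 G3=G0=0 G4=0(const) -> 01100
Step 4: G0=G1&G4=1&0=0 G1=G1&G3=1&0=0 G2=(1+0>=2)=0 G3=G0=0 G4=0(const) -> 00000
Step 5: G0=G1&G4=0&0=0 G1=G1&G3=0&0=0 G2=(0+0>=2)=0 G3=G0=0 G4=0(const) -> 00000
State from step 5 equals state from step 4 -> cycle length 1

Answer: 1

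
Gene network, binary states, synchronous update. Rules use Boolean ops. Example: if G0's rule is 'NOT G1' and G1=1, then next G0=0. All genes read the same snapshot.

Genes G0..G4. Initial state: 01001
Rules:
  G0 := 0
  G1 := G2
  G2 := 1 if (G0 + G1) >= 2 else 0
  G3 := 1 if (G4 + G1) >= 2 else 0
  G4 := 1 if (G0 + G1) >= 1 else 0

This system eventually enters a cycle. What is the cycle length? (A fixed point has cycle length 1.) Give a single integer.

Answer: 1

Derivation:
Step 0: 01001
Step 1: G0=0(const) G1=G2=0 G2=(0+1>=2)=0 G3=(1+1>=2)=1 G4=(0+1>=1)=1 -> 00011
Step 2: G0=0(const) G1=G2=0 G2=(0+0>=2)=0 G3=(1+0>=2)=0 G4=(0+0>=1)=0 -> 00000
Step 3: G0=0(const) G1=G2=0 G2=(0+0>=2)=0 G3=(0+0>=2)=0 G4=(0+0>=1)=0 -> 00000
State from step 3 equals state from step 2 -> cycle length 1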